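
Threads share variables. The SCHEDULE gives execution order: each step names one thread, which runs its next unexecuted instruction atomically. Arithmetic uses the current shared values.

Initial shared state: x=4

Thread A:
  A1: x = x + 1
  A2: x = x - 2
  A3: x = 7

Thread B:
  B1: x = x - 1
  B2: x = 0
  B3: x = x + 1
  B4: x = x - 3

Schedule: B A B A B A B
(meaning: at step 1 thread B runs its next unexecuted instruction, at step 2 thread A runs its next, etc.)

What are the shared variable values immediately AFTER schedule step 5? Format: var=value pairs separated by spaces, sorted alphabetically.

Answer: x=-1

Derivation:
Step 1: thread B executes B1 (x = x - 1). Shared: x=3. PCs: A@0 B@1
Step 2: thread A executes A1 (x = x + 1). Shared: x=4. PCs: A@1 B@1
Step 3: thread B executes B2 (x = 0). Shared: x=0. PCs: A@1 B@2
Step 4: thread A executes A2 (x = x - 2). Shared: x=-2. PCs: A@2 B@2
Step 5: thread B executes B3 (x = x + 1). Shared: x=-1. PCs: A@2 B@3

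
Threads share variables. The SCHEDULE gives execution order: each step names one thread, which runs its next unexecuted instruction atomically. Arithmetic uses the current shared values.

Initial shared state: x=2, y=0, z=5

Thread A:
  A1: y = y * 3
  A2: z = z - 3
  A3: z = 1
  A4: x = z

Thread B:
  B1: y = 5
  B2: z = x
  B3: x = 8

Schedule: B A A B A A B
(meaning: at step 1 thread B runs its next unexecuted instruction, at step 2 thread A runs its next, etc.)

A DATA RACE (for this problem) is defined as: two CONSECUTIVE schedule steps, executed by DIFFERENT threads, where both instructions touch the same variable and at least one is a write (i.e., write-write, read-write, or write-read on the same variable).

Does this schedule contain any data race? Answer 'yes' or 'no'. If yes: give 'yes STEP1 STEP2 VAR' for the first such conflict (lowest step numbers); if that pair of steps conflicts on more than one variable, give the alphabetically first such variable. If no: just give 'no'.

Steps 1,2: B(y = 5) vs A(y = y * 3). RACE on y (W-W).
Steps 2,3: same thread (A). No race.
Steps 3,4: A(z = z - 3) vs B(z = x). RACE on z (W-W).
Steps 4,5: B(z = x) vs A(z = 1). RACE on z (W-W).
Steps 5,6: same thread (A). No race.
Steps 6,7: A(x = z) vs B(x = 8). RACE on x (W-W).
First conflict at steps 1,2.

Answer: yes 1 2 y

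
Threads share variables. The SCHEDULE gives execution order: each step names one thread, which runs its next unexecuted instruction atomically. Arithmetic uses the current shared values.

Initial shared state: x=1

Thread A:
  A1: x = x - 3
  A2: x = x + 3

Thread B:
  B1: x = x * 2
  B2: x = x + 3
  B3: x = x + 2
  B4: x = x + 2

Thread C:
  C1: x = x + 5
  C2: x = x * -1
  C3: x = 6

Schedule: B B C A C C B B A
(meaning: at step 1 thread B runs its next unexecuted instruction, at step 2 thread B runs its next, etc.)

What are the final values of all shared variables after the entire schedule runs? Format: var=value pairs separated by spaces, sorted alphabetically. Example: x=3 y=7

Step 1: thread B executes B1 (x = x * 2). Shared: x=2. PCs: A@0 B@1 C@0
Step 2: thread B executes B2 (x = x + 3). Shared: x=5. PCs: A@0 B@2 C@0
Step 3: thread C executes C1 (x = x + 5). Shared: x=10. PCs: A@0 B@2 C@1
Step 4: thread A executes A1 (x = x - 3). Shared: x=7. PCs: A@1 B@2 C@1
Step 5: thread C executes C2 (x = x * -1). Shared: x=-7. PCs: A@1 B@2 C@2
Step 6: thread C executes C3 (x = 6). Shared: x=6. PCs: A@1 B@2 C@3
Step 7: thread B executes B3 (x = x + 2). Shared: x=8. PCs: A@1 B@3 C@3
Step 8: thread B executes B4 (x = x + 2). Shared: x=10. PCs: A@1 B@4 C@3
Step 9: thread A executes A2 (x = x + 3). Shared: x=13. PCs: A@2 B@4 C@3

Answer: x=13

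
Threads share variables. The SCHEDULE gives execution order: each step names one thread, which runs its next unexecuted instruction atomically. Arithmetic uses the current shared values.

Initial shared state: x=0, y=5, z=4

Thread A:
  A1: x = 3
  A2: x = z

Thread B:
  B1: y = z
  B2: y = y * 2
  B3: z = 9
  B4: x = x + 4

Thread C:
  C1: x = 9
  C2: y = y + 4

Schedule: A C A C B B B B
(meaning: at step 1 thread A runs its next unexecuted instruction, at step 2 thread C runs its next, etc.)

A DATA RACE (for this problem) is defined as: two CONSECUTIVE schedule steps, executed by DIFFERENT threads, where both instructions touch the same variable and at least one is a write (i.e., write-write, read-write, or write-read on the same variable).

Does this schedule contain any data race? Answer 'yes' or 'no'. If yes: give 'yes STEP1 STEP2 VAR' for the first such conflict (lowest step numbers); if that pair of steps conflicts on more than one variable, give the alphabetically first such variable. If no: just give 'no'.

Steps 1,2: A(x = 3) vs C(x = 9). RACE on x (W-W).
Steps 2,3: C(x = 9) vs A(x = z). RACE on x (W-W).
Steps 3,4: A(r=z,w=x) vs C(r=y,w=y). No conflict.
Steps 4,5: C(y = y + 4) vs B(y = z). RACE on y (W-W).
Steps 5,6: same thread (B). No race.
Steps 6,7: same thread (B). No race.
Steps 7,8: same thread (B). No race.
First conflict at steps 1,2.

Answer: yes 1 2 x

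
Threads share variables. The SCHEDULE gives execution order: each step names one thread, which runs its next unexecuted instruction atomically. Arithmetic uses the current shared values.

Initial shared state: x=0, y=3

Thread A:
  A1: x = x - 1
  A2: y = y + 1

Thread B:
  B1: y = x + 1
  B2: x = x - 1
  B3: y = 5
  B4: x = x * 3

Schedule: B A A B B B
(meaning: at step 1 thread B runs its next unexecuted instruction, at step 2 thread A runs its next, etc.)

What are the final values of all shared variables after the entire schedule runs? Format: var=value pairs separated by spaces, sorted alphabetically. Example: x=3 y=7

Step 1: thread B executes B1 (y = x + 1). Shared: x=0 y=1. PCs: A@0 B@1
Step 2: thread A executes A1 (x = x - 1). Shared: x=-1 y=1. PCs: A@1 B@1
Step 3: thread A executes A2 (y = y + 1). Shared: x=-1 y=2. PCs: A@2 B@1
Step 4: thread B executes B2 (x = x - 1). Shared: x=-2 y=2. PCs: A@2 B@2
Step 5: thread B executes B3 (y = 5). Shared: x=-2 y=5. PCs: A@2 B@3
Step 6: thread B executes B4 (x = x * 3). Shared: x=-6 y=5. PCs: A@2 B@4

Answer: x=-6 y=5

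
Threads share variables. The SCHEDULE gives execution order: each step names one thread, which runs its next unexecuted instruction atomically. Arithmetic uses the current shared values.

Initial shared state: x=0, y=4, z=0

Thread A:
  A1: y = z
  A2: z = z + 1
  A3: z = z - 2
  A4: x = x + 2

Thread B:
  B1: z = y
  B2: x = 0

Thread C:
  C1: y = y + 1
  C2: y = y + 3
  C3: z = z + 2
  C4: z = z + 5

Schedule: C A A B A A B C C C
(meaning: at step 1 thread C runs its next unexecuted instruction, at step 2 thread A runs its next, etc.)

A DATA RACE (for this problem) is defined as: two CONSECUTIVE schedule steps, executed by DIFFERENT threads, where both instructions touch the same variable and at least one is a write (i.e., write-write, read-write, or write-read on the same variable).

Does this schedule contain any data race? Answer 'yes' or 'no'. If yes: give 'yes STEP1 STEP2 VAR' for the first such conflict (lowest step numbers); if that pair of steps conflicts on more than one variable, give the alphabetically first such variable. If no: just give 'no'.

Answer: yes 1 2 y

Derivation:
Steps 1,2: C(y = y + 1) vs A(y = z). RACE on y (W-W).
Steps 2,3: same thread (A). No race.
Steps 3,4: A(z = z + 1) vs B(z = y). RACE on z (W-W).
Steps 4,5: B(z = y) vs A(z = z - 2). RACE on z (W-W).
Steps 5,6: same thread (A). No race.
Steps 6,7: A(x = x + 2) vs B(x = 0). RACE on x (W-W).
Steps 7,8: B(r=-,w=x) vs C(r=y,w=y). No conflict.
Steps 8,9: same thread (C). No race.
Steps 9,10: same thread (C). No race.
First conflict at steps 1,2.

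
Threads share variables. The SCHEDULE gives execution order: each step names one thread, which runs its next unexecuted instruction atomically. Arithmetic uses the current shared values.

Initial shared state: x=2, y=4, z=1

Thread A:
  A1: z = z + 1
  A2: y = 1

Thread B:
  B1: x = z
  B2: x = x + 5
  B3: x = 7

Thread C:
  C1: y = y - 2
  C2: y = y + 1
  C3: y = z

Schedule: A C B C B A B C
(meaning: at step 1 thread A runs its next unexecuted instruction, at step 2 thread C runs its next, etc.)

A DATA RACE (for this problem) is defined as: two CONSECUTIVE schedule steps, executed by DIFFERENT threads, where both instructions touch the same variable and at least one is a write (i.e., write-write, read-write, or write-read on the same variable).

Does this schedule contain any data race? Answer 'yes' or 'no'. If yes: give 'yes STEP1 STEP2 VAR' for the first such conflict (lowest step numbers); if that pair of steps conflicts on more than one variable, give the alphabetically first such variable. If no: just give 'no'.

Steps 1,2: A(r=z,w=z) vs C(r=y,w=y). No conflict.
Steps 2,3: C(r=y,w=y) vs B(r=z,w=x). No conflict.
Steps 3,4: B(r=z,w=x) vs C(r=y,w=y). No conflict.
Steps 4,5: C(r=y,w=y) vs B(r=x,w=x). No conflict.
Steps 5,6: B(r=x,w=x) vs A(r=-,w=y). No conflict.
Steps 6,7: A(r=-,w=y) vs B(r=-,w=x). No conflict.
Steps 7,8: B(r=-,w=x) vs C(r=z,w=y). No conflict.

Answer: no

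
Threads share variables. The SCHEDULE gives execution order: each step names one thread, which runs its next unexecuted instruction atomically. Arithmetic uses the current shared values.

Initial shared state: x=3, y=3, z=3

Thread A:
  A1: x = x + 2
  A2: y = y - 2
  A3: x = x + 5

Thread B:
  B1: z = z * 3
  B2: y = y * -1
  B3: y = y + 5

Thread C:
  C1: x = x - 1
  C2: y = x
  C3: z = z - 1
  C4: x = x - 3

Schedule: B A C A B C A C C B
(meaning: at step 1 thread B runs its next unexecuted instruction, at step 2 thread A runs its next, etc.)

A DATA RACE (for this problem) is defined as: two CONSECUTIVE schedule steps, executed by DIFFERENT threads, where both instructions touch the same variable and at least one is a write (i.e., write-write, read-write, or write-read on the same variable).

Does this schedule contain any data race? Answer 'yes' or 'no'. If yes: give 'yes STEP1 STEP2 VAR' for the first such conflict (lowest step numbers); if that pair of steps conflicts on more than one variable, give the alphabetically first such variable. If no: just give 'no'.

Steps 1,2: B(r=z,w=z) vs A(r=x,w=x). No conflict.
Steps 2,3: A(x = x + 2) vs C(x = x - 1). RACE on x (W-W).
Steps 3,4: C(r=x,w=x) vs A(r=y,w=y). No conflict.
Steps 4,5: A(y = y - 2) vs B(y = y * -1). RACE on y (W-W).
Steps 5,6: B(y = y * -1) vs C(y = x). RACE on y (W-W).
Steps 6,7: C(y = x) vs A(x = x + 5). RACE on x (R-W).
Steps 7,8: A(r=x,w=x) vs C(r=z,w=z). No conflict.
Steps 8,9: same thread (C). No race.
Steps 9,10: C(r=x,w=x) vs B(r=y,w=y). No conflict.
First conflict at steps 2,3.

Answer: yes 2 3 x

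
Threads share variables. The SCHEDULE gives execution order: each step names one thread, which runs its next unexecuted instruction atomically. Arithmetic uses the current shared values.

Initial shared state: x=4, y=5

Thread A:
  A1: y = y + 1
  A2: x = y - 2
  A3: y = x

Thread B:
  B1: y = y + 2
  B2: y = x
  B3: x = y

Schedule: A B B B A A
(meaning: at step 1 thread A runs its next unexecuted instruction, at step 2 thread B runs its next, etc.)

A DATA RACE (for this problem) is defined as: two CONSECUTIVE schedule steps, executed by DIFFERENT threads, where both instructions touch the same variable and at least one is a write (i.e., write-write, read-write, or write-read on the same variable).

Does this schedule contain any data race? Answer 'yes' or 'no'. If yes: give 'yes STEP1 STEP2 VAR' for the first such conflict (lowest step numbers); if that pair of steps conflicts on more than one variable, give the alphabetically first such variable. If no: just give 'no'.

Answer: yes 1 2 y

Derivation:
Steps 1,2: A(y = y + 1) vs B(y = y + 2). RACE on y (W-W).
Steps 2,3: same thread (B). No race.
Steps 3,4: same thread (B). No race.
Steps 4,5: B(x = y) vs A(x = y - 2). RACE on x (W-W).
Steps 5,6: same thread (A). No race.
First conflict at steps 1,2.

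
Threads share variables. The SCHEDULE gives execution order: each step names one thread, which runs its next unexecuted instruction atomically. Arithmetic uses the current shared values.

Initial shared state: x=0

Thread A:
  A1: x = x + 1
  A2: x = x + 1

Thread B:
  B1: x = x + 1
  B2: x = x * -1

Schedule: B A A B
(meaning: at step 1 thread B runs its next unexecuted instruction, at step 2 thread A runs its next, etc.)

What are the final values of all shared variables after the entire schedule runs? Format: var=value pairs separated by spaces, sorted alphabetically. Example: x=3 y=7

Step 1: thread B executes B1 (x = x + 1). Shared: x=1. PCs: A@0 B@1
Step 2: thread A executes A1 (x = x + 1). Shared: x=2. PCs: A@1 B@1
Step 3: thread A executes A2 (x = x + 1). Shared: x=3. PCs: A@2 B@1
Step 4: thread B executes B2 (x = x * -1). Shared: x=-3. PCs: A@2 B@2

Answer: x=-3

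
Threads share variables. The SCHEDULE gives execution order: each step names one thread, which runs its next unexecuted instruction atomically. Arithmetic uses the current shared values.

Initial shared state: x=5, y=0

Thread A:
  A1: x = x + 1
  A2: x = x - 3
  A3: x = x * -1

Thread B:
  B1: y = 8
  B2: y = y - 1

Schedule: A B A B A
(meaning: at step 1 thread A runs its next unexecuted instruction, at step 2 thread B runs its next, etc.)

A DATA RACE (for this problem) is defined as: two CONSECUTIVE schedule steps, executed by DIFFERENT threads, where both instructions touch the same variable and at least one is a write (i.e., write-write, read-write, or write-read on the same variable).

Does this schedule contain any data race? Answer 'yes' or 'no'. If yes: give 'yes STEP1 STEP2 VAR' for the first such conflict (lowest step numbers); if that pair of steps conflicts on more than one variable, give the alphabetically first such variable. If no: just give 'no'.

Answer: no

Derivation:
Steps 1,2: A(r=x,w=x) vs B(r=-,w=y). No conflict.
Steps 2,3: B(r=-,w=y) vs A(r=x,w=x). No conflict.
Steps 3,4: A(r=x,w=x) vs B(r=y,w=y). No conflict.
Steps 4,5: B(r=y,w=y) vs A(r=x,w=x). No conflict.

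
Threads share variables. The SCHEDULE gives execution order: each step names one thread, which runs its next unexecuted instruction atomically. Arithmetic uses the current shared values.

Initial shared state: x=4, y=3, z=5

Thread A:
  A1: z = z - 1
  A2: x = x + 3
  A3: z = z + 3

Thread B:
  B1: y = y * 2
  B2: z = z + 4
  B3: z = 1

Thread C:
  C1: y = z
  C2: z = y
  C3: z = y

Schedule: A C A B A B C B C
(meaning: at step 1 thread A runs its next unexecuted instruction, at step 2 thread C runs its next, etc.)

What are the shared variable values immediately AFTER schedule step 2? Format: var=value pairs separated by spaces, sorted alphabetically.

Answer: x=4 y=4 z=4

Derivation:
Step 1: thread A executes A1 (z = z - 1). Shared: x=4 y=3 z=4. PCs: A@1 B@0 C@0
Step 2: thread C executes C1 (y = z). Shared: x=4 y=4 z=4. PCs: A@1 B@0 C@1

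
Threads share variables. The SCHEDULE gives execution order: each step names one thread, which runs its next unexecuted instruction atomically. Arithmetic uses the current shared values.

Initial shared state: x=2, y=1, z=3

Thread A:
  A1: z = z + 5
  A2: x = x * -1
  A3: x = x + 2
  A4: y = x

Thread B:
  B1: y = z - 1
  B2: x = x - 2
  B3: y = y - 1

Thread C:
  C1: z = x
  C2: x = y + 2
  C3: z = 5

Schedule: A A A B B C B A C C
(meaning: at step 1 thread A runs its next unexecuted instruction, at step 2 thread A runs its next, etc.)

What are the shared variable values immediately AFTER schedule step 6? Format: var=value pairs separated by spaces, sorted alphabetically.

Step 1: thread A executes A1 (z = z + 5). Shared: x=2 y=1 z=8. PCs: A@1 B@0 C@0
Step 2: thread A executes A2 (x = x * -1). Shared: x=-2 y=1 z=8. PCs: A@2 B@0 C@0
Step 3: thread A executes A3 (x = x + 2). Shared: x=0 y=1 z=8. PCs: A@3 B@0 C@0
Step 4: thread B executes B1 (y = z - 1). Shared: x=0 y=7 z=8. PCs: A@3 B@1 C@0
Step 5: thread B executes B2 (x = x - 2). Shared: x=-2 y=7 z=8. PCs: A@3 B@2 C@0
Step 6: thread C executes C1 (z = x). Shared: x=-2 y=7 z=-2. PCs: A@3 B@2 C@1

Answer: x=-2 y=7 z=-2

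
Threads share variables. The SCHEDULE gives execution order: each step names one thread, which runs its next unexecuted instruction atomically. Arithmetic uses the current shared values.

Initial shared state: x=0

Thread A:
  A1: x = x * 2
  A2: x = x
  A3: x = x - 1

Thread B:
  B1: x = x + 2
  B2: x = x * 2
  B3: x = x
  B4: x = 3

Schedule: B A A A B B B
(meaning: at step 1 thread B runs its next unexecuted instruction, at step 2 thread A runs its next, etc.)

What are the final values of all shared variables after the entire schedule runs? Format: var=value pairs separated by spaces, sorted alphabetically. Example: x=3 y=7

Answer: x=3

Derivation:
Step 1: thread B executes B1 (x = x + 2). Shared: x=2. PCs: A@0 B@1
Step 2: thread A executes A1 (x = x * 2). Shared: x=4. PCs: A@1 B@1
Step 3: thread A executes A2 (x = x). Shared: x=4. PCs: A@2 B@1
Step 4: thread A executes A3 (x = x - 1). Shared: x=3. PCs: A@3 B@1
Step 5: thread B executes B2 (x = x * 2). Shared: x=6. PCs: A@3 B@2
Step 6: thread B executes B3 (x = x). Shared: x=6. PCs: A@3 B@3
Step 7: thread B executes B4 (x = 3). Shared: x=3. PCs: A@3 B@4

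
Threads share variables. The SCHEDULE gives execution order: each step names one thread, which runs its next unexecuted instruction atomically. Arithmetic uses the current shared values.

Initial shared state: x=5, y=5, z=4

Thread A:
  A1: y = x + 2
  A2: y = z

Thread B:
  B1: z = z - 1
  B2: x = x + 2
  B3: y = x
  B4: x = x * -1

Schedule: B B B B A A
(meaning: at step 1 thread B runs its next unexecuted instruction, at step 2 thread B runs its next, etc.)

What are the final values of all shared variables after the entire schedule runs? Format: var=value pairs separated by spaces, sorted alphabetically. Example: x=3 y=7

Step 1: thread B executes B1 (z = z - 1). Shared: x=5 y=5 z=3. PCs: A@0 B@1
Step 2: thread B executes B2 (x = x + 2). Shared: x=7 y=5 z=3. PCs: A@0 B@2
Step 3: thread B executes B3 (y = x). Shared: x=7 y=7 z=3. PCs: A@0 B@3
Step 4: thread B executes B4 (x = x * -1). Shared: x=-7 y=7 z=3. PCs: A@0 B@4
Step 5: thread A executes A1 (y = x + 2). Shared: x=-7 y=-5 z=3. PCs: A@1 B@4
Step 6: thread A executes A2 (y = z). Shared: x=-7 y=3 z=3. PCs: A@2 B@4

Answer: x=-7 y=3 z=3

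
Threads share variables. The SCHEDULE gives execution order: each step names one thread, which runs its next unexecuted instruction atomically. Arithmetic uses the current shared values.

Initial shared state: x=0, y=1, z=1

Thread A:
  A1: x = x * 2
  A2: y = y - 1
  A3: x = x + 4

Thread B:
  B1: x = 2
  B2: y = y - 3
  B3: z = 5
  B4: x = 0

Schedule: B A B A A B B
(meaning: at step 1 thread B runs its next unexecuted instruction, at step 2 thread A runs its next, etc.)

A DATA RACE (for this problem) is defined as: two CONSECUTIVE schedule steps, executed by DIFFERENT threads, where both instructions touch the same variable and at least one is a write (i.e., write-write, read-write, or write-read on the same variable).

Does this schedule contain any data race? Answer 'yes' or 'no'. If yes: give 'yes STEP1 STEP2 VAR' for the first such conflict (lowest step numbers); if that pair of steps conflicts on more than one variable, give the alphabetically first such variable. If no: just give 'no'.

Answer: yes 1 2 x

Derivation:
Steps 1,2: B(x = 2) vs A(x = x * 2). RACE on x (W-W).
Steps 2,3: A(r=x,w=x) vs B(r=y,w=y). No conflict.
Steps 3,4: B(y = y - 3) vs A(y = y - 1). RACE on y (W-W).
Steps 4,5: same thread (A). No race.
Steps 5,6: A(r=x,w=x) vs B(r=-,w=z). No conflict.
Steps 6,7: same thread (B). No race.
First conflict at steps 1,2.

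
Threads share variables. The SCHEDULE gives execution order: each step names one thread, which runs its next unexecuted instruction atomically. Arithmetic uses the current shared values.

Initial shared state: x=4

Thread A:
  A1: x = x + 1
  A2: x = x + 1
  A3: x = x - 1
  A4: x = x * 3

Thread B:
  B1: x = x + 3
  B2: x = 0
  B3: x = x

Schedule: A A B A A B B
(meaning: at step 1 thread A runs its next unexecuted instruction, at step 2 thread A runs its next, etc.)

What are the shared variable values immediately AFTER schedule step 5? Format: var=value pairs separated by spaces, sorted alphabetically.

Answer: x=24

Derivation:
Step 1: thread A executes A1 (x = x + 1). Shared: x=5. PCs: A@1 B@0
Step 2: thread A executes A2 (x = x + 1). Shared: x=6. PCs: A@2 B@0
Step 3: thread B executes B1 (x = x + 3). Shared: x=9. PCs: A@2 B@1
Step 4: thread A executes A3 (x = x - 1). Shared: x=8. PCs: A@3 B@1
Step 5: thread A executes A4 (x = x * 3). Shared: x=24. PCs: A@4 B@1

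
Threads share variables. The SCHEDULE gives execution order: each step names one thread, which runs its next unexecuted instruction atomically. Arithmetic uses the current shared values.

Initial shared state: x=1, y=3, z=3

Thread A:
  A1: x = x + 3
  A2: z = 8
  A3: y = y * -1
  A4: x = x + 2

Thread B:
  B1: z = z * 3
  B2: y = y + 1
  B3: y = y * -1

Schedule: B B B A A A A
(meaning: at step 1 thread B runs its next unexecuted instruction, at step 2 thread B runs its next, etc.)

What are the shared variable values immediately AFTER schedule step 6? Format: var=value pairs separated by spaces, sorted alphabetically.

Answer: x=4 y=4 z=8

Derivation:
Step 1: thread B executes B1 (z = z * 3). Shared: x=1 y=3 z=9. PCs: A@0 B@1
Step 2: thread B executes B2 (y = y + 1). Shared: x=1 y=4 z=9. PCs: A@0 B@2
Step 3: thread B executes B3 (y = y * -1). Shared: x=1 y=-4 z=9. PCs: A@0 B@3
Step 4: thread A executes A1 (x = x + 3). Shared: x=4 y=-4 z=9. PCs: A@1 B@3
Step 5: thread A executes A2 (z = 8). Shared: x=4 y=-4 z=8. PCs: A@2 B@3
Step 6: thread A executes A3 (y = y * -1). Shared: x=4 y=4 z=8. PCs: A@3 B@3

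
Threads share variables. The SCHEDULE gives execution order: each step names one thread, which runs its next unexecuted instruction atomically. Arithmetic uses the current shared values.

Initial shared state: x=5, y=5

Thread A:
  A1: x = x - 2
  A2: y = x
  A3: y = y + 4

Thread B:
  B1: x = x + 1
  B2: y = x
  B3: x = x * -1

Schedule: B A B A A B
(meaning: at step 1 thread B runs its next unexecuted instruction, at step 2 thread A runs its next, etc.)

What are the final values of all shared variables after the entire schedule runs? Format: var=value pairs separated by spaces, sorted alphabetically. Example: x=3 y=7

Step 1: thread B executes B1 (x = x + 1). Shared: x=6 y=5. PCs: A@0 B@1
Step 2: thread A executes A1 (x = x - 2). Shared: x=4 y=5. PCs: A@1 B@1
Step 3: thread B executes B2 (y = x). Shared: x=4 y=4. PCs: A@1 B@2
Step 4: thread A executes A2 (y = x). Shared: x=4 y=4. PCs: A@2 B@2
Step 5: thread A executes A3 (y = y + 4). Shared: x=4 y=8. PCs: A@3 B@2
Step 6: thread B executes B3 (x = x * -1). Shared: x=-4 y=8. PCs: A@3 B@3

Answer: x=-4 y=8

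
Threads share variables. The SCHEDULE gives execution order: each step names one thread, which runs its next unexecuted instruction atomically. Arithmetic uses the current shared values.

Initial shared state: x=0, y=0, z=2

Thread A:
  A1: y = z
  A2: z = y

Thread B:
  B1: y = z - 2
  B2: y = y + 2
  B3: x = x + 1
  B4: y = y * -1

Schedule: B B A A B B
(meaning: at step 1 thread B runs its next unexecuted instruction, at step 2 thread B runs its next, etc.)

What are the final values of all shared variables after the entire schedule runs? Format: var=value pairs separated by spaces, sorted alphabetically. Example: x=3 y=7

Answer: x=1 y=-2 z=2

Derivation:
Step 1: thread B executes B1 (y = z - 2). Shared: x=0 y=0 z=2. PCs: A@0 B@1
Step 2: thread B executes B2 (y = y + 2). Shared: x=0 y=2 z=2. PCs: A@0 B@2
Step 3: thread A executes A1 (y = z). Shared: x=0 y=2 z=2. PCs: A@1 B@2
Step 4: thread A executes A2 (z = y). Shared: x=0 y=2 z=2. PCs: A@2 B@2
Step 5: thread B executes B3 (x = x + 1). Shared: x=1 y=2 z=2. PCs: A@2 B@3
Step 6: thread B executes B4 (y = y * -1). Shared: x=1 y=-2 z=2. PCs: A@2 B@4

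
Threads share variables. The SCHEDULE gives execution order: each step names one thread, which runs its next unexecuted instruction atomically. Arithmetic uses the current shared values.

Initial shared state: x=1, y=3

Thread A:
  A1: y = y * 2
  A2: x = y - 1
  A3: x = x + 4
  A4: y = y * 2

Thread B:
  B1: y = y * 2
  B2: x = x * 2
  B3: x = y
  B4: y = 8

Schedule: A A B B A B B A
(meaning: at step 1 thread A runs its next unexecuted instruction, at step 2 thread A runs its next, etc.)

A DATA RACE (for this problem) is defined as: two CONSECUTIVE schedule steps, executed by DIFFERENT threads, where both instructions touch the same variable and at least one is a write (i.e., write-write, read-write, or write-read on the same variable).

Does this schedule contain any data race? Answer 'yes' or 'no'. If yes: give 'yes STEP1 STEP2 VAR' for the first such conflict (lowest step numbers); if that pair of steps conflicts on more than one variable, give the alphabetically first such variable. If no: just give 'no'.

Steps 1,2: same thread (A). No race.
Steps 2,3: A(x = y - 1) vs B(y = y * 2). RACE on y (R-W).
Steps 3,4: same thread (B). No race.
Steps 4,5: B(x = x * 2) vs A(x = x + 4). RACE on x (W-W).
Steps 5,6: A(x = x + 4) vs B(x = y). RACE on x (W-W).
Steps 6,7: same thread (B). No race.
Steps 7,8: B(y = 8) vs A(y = y * 2). RACE on y (W-W).
First conflict at steps 2,3.

Answer: yes 2 3 y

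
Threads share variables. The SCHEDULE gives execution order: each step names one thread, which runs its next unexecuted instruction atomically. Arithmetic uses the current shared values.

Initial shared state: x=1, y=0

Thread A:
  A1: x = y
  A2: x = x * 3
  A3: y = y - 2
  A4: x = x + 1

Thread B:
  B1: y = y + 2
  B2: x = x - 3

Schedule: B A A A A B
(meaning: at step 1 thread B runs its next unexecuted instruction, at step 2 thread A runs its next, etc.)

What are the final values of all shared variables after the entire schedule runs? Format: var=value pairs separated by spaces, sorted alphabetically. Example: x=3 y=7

Step 1: thread B executes B1 (y = y + 2). Shared: x=1 y=2. PCs: A@0 B@1
Step 2: thread A executes A1 (x = y). Shared: x=2 y=2. PCs: A@1 B@1
Step 3: thread A executes A2 (x = x * 3). Shared: x=6 y=2. PCs: A@2 B@1
Step 4: thread A executes A3 (y = y - 2). Shared: x=6 y=0. PCs: A@3 B@1
Step 5: thread A executes A4 (x = x + 1). Shared: x=7 y=0. PCs: A@4 B@1
Step 6: thread B executes B2 (x = x - 3). Shared: x=4 y=0. PCs: A@4 B@2

Answer: x=4 y=0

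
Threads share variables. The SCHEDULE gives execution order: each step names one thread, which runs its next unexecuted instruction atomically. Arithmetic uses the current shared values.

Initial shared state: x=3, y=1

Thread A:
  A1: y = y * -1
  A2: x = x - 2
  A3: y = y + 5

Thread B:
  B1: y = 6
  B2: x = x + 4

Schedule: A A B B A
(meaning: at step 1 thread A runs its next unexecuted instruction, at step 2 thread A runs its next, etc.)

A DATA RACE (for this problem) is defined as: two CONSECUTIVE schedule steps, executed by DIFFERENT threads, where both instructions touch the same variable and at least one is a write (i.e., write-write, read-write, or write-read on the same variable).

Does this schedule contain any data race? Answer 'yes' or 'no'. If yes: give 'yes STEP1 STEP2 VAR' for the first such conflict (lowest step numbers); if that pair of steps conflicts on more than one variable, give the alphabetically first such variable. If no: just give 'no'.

Steps 1,2: same thread (A). No race.
Steps 2,3: A(r=x,w=x) vs B(r=-,w=y). No conflict.
Steps 3,4: same thread (B). No race.
Steps 4,5: B(r=x,w=x) vs A(r=y,w=y). No conflict.

Answer: no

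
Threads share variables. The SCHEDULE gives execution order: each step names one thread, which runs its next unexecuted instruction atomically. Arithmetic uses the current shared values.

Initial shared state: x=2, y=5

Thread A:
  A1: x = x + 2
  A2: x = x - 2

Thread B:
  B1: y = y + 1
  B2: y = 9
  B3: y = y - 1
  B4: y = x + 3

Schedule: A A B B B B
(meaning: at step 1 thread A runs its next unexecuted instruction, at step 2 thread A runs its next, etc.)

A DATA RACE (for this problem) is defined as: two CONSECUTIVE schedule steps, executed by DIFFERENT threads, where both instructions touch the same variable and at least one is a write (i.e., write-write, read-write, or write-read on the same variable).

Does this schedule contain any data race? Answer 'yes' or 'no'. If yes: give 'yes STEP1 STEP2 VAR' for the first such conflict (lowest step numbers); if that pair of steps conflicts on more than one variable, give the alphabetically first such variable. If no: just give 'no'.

Steps 1,2: same thread (A). No race.
Steps 2,3: A(r=x,w=x) vs B(r=y,w=y). No conflict.
Steps 3,4: same thread (B). No race.
Steps 4,5: same thread (B). No race.
Steps 5,6: same thread (B). No race.

Answer: no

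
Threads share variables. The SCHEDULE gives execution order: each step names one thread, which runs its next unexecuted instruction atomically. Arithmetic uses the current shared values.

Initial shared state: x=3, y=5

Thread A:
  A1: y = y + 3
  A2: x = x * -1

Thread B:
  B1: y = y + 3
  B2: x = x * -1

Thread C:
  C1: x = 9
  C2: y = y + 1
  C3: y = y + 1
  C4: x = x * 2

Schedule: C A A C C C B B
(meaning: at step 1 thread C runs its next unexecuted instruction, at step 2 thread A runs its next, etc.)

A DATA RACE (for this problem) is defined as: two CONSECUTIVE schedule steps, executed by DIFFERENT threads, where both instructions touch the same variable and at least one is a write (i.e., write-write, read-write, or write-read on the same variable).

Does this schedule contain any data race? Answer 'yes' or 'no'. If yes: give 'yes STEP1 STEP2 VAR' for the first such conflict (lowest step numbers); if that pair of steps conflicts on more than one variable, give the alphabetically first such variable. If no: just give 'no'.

Steps 1,2: C(r=-,w=x) vs A(r=y,w=y). No conflict.
Steps 2,3: same thread (A). No race.
Steps 3,4: A(r=x,w=x) vs C(r=y,w=y). No conflict.
Steps 4,5: same thread (C). No race.
Steps 5,6: same thread (C). No race.
Steps 6,7: C(r=x,w=x) vs B(r=y,w=y). No conflict.
Steps 7,8: same thread (B). No race.

Answer: no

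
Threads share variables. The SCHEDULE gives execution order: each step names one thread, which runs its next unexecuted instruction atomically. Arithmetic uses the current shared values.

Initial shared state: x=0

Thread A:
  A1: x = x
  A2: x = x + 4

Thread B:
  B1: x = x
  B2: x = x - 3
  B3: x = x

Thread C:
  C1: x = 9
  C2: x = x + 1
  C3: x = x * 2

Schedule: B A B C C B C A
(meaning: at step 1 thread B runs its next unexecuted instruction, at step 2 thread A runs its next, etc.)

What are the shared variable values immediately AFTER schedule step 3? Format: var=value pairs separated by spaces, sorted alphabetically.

Answer: x=-3

Derivation:
Step 1: thread B executes B1 (x = x). Shared: x=0. PCs: A@0 B@1 C@0
Step 2: thread A executes A1 (x = x). Shared: x=0. PCs: A@1 B@1 C@0
Step 3: thread B executes B2 (x = x - 3). Shared: x=-3. PCs: A@1 B@2 C@0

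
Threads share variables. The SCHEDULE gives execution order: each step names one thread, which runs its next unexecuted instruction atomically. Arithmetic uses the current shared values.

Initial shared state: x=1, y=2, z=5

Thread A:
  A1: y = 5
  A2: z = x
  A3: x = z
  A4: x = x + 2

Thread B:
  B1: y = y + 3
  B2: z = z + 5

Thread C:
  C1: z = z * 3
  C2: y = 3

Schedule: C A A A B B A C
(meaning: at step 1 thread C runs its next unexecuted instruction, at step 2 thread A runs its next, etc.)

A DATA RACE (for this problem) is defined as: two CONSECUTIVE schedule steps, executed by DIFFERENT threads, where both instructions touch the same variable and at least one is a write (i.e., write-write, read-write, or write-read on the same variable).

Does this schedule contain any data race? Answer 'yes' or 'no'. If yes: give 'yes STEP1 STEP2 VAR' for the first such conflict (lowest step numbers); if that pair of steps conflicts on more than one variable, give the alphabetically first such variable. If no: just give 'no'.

Steps 1,2: C(r=z,w=z) vs A(r=-,w=y). No conflict.
Steps 2,3: same thread (A). No race.
Steps 3,4: same thread (A). No race.
Steps 4,5: A(r=z,w=x) vs B(r=y,w=y). No conflict.
Steps 5,6: same thread (B). No race.
Steps 6,7: B(r=z,w=z) vs A(r=x,w=x). No conflict.
Steps 7,8: A(r=x,w=x) vs C(r=-,w=y). No conflict.

Answer: no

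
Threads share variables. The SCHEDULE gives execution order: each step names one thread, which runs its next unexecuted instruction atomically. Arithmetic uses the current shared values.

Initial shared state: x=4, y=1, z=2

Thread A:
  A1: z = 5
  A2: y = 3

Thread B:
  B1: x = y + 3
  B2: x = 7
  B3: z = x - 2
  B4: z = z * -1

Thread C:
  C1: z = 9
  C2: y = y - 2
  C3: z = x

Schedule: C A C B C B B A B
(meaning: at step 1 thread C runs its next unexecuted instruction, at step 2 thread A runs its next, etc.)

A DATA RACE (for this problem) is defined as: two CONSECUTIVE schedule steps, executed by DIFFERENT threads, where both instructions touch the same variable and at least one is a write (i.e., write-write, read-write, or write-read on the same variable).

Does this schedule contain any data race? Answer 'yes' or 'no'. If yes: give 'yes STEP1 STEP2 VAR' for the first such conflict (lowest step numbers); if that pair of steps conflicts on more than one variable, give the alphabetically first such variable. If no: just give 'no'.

Steps 1,2: C(z = 9) vs A(z = 5). RACE on z (W-W).
Steps 2,3: A(r=-,w=z) vs C(r=y,w=y). No conflict.
Steps 3,4: C(y = y - 2) vs B(x = y + 3). RACE on y (W-R).
Steps 4,5: B(x = y + 3) vs C(z = x). RACE on x (W-R).
Steps 5,6: C(z = x) vs B(x = 7). RACE on x (R-W).
Steps 6,7: same thread (B). No race.
Steps 7,8: B(r=x,w=z) vs A(r=-,w=y). No conflict.
Steps 8,9: A(r=-,w=y) vs B(r=z,w=z). No conflict.
First conflict at steps 1,2.

Answer: yes 1 2 z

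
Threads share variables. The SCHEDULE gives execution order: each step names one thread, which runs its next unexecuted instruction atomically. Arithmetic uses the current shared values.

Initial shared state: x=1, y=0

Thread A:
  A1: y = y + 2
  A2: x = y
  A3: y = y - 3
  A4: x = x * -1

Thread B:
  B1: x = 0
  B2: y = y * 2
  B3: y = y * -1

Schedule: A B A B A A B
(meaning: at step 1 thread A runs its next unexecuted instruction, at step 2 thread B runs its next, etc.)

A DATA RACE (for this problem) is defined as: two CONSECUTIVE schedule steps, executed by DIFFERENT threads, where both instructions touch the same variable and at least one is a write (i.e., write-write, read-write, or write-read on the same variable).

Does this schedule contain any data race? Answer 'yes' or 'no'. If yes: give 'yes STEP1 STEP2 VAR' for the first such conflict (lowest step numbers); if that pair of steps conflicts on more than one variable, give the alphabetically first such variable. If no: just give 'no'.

Steps 1,2: A(r=y,w=y) vs B(r=-,w=x). No conflict.
Steps 2,3: B(x = 0) vs A(x = y). RACE on x (W-W).
Steps 3,4: A(x = y) vs B(y = y * 2). RACE on y (R-W).
Steps 4,5: B(y = y * 2) vs A(y = y - 3). RACE on y (W-W).
Steps 5,6: same thread (A). No race.
Steps 6,7: A(r=x,w=x) vs B(r=y,w=y). No conflict.
First conflict at steps 2,3.

Answer: yes 2 3 x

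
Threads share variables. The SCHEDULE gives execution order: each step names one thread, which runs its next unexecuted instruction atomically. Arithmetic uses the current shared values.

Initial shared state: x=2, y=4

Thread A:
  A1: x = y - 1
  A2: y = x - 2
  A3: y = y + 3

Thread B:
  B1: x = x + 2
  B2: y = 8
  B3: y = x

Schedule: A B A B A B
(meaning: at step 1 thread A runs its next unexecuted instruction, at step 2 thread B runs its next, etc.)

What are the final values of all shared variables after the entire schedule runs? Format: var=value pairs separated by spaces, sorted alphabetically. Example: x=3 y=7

Answer: x=5 y=5

Derivation:
Step 1: thread A executes A1 (x = y - 1). Shared: x=3 y=4. PCs: A@1 B@0
Step 2: thread B executes B1 (x = x + 2). Shared: x=5 y=4. PCs: A@1 B@1
Step 3: thread A executes A2 (y = x - 2). Shared: x=5 y=3. PCs: A@2 B@1
Step 4: thread B executes B2 (y = 8). Shared: x=5 y=8. PCs: A@2 B@2
Step 5: thread A executes A3 (y = y + 3). Shared: x=5 y=11. PCs: A@3 B@2
Step 6: thread B executes B3 (y = x). Shared: x=5 y=5. PCs: A@3 B@3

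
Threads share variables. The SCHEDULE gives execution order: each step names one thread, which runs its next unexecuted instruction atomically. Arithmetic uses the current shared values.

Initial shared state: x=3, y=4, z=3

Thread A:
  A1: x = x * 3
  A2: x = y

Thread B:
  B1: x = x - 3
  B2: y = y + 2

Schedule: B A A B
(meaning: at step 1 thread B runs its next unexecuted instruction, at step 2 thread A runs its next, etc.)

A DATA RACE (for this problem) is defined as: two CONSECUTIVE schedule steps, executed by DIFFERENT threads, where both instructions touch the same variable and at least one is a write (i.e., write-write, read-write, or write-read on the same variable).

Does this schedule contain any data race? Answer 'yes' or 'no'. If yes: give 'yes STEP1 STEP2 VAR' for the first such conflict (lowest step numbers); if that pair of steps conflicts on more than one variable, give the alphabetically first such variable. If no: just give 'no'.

Steps 1,2: B(x = x - 3) vs A(x = x * 3). RACE on x (W-W).
Steps 2,3: same thread (A). No race.
Steps 3,4: A(x = y) vs B(y = y + 2). RACE on y (R-W).
First conflict at steps 1,2.

Answer: yes 1 2 x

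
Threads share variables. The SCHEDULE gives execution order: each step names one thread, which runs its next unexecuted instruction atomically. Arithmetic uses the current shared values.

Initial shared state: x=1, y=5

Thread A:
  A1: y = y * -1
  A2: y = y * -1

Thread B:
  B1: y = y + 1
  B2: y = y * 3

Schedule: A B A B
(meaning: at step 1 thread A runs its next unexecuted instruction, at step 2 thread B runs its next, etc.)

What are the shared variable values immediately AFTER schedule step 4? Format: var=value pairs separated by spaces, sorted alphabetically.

Step 1: thread A executes A1 (y = y * -1). Shared: x=1 y=-5. PCs: A@1 B@0
Step 2: thread B executes B1 (y = y + 1). Shared: x=1 y=-4. PCs: A@1 B@1
Step 3: thread A executes A2 (y = y * -1). Shared: x=1 y=4. PCs: A@2 B@1
Step 4: thread B executes B2 (y = y * 3). Shared: x=1 y=12. PCs: A@2 B@2

Answer: x=1 y=12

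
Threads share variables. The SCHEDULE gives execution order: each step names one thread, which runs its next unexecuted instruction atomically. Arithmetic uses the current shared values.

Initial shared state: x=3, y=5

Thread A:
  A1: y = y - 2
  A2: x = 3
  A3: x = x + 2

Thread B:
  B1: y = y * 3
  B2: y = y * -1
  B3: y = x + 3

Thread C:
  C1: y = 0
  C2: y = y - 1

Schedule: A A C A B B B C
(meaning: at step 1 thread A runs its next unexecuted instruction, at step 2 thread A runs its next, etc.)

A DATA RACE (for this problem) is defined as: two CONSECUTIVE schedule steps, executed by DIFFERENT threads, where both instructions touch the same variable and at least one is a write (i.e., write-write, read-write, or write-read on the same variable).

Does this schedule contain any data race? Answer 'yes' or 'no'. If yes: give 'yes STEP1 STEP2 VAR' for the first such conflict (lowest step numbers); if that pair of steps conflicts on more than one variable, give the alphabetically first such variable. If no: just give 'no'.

Answer: yes 7 8 y

Derivation:
Steps 1,2: same thread (A). No race.
Steps 2,3: A(r=-,w=x) vs C(r=-,w=y). No conflict.
Steps 3,4: C(r=-,w=y) vs A(r=x,w=x). No conflict.
Steps 4,5: A(r=x,w=x) vs B(r=y,w=y). No conflict.
Steps 5,6: same thread (B). No race.
Steps 6,7: same thread (B). No race.
Steps 7,8: B(y = x + 3) vs C(y = y - 1). RACE on y (W-W).
First conflict at steps 7,8.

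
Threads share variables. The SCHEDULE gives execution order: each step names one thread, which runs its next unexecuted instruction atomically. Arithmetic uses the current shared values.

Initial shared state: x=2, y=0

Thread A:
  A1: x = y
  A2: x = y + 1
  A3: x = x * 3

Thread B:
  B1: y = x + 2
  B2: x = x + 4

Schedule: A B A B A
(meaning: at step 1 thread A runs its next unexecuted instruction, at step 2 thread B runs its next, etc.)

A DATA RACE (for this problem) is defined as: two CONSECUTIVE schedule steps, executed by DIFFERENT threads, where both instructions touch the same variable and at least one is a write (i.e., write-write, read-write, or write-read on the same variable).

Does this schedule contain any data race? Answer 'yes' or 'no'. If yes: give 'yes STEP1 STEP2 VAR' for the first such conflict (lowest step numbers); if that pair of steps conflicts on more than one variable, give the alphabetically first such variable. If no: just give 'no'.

Steps 1,2: A(x = y) vs B(y = x + 2). RACE on x (W-R), y (R-W). Multiple vars; alphabetically first is x.
Steps 2,3: B(y = x + 2) vs A(x = y + 1). RACE on x (R-W), y (W-R). Multiple vars; alphabetically first is x.
Steps 3,4: A(x = y + 1) vs B(x = x + 4). RACE on x (W-W).
Steps 4,5: B(x = x + 4) vs A(x = x * 3). RACE on x (W-W).
First conflict at steps 1,2.

Answer: yes 1 2 x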